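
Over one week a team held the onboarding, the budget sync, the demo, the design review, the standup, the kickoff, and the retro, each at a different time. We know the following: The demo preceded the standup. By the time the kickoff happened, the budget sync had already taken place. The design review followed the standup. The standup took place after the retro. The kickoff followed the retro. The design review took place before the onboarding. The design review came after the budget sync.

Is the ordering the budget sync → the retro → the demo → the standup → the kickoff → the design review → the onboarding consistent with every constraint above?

yes

Check each stated constraint against the proposed order — e.g. the budget sync is ahead of the kickoff; the budget sync is ahead of the design review. Every pair is in the required order; nothing is violated.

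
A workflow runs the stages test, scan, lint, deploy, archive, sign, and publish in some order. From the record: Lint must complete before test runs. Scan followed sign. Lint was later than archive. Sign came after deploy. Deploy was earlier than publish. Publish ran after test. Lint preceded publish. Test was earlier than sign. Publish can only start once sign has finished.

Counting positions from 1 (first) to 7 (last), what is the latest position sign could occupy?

5

Sign must come before publish and scan — 2 stages forced after it.
Everything else can be placed before sign in some valid order, so sign can sit as late as position 7 − 2 = 5.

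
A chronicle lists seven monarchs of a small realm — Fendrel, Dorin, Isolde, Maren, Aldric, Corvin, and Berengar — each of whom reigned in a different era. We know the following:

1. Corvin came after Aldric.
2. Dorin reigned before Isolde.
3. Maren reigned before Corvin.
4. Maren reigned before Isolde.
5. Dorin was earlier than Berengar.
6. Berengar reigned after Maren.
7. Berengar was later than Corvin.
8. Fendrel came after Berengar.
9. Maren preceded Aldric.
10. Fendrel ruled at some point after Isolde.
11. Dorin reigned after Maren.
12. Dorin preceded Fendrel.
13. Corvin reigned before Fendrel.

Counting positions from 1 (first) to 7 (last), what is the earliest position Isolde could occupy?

3

Dorin and Maren must both come before Isolde — 2 forced predecessors.
Nothing else is forced ahead of Isolde, so their earliest slot is position 2 + 1 = 3.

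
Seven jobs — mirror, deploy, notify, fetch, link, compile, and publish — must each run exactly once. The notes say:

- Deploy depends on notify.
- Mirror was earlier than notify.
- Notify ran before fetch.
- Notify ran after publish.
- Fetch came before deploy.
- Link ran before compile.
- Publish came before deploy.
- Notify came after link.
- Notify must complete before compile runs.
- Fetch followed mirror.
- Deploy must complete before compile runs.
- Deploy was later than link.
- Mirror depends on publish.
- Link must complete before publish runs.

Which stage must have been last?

compile

Every other stage has a chain of constraints placing it before compile, so compile is last.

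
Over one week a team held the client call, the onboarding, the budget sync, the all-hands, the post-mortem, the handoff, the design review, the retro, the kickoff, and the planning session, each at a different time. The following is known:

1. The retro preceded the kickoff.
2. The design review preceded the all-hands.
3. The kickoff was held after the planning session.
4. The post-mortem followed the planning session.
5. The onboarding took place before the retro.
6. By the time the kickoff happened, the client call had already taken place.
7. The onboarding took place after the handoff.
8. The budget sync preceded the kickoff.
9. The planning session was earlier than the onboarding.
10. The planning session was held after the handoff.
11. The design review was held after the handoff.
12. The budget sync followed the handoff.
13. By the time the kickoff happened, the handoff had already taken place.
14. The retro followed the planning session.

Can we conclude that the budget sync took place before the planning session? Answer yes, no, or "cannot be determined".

cannot be determined

No chain of stated constraints runs from the budget sync to the planning session, and none runs from the planning session to the budget sync either.
So the relative order of the budget sync and the planning session is not fixed by the given facts.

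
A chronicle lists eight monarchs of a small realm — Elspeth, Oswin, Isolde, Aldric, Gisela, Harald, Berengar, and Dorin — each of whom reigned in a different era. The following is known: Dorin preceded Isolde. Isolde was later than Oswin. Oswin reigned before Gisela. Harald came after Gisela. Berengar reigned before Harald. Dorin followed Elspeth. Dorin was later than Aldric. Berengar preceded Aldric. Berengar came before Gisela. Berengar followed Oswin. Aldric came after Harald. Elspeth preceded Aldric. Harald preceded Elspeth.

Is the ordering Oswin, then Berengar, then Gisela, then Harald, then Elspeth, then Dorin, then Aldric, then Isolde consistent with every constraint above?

no

The constraints require Aldric before Dorin, but in the proposed sequence Dorin appears ahead of Aldric. That one violation is enough.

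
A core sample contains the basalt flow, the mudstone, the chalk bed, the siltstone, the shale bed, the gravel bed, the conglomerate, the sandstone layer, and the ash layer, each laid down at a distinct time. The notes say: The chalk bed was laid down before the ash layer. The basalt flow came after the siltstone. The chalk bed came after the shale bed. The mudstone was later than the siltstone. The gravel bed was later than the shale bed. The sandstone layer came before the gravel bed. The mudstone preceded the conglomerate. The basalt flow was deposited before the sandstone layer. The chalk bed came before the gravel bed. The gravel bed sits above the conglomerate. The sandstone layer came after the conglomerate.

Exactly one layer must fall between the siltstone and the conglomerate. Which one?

the mudstone

Tracing the constraints gives the siltstone → the mudstone → the conglomerate, so the mudstone sits after the siltstone and before the conglomerate.
No other layer is forced both after the siltstone and before the conglomerate.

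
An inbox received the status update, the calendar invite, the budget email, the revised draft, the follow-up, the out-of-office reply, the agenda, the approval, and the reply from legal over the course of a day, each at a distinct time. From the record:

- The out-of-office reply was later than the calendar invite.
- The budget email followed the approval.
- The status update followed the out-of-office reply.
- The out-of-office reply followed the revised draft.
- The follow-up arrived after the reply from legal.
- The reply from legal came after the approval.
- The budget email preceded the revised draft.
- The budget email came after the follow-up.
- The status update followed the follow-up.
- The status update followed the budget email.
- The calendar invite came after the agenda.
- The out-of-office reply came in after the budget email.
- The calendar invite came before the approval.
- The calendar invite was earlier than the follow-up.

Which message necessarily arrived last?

Every other message has a chain of constraints placing it before the status update, so the status update is last.

the status update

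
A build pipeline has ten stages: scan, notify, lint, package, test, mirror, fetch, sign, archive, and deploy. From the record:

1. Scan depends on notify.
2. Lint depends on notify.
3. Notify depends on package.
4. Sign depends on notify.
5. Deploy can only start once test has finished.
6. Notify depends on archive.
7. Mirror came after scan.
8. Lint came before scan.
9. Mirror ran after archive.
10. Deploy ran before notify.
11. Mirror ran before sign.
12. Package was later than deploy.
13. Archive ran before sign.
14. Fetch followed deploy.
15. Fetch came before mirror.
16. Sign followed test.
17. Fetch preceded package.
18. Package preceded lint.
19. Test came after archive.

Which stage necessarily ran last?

sign

Every other stage has a chain of constraints placing it before sign, so sign is last.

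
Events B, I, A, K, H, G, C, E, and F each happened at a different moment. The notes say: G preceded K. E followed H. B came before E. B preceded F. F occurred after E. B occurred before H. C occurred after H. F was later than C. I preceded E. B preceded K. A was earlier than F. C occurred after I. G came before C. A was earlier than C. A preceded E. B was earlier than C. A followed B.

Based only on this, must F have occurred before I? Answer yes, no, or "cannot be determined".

Tracing the constraints gives I → C → F, so I must come before F.
That means F cannot be before I.

no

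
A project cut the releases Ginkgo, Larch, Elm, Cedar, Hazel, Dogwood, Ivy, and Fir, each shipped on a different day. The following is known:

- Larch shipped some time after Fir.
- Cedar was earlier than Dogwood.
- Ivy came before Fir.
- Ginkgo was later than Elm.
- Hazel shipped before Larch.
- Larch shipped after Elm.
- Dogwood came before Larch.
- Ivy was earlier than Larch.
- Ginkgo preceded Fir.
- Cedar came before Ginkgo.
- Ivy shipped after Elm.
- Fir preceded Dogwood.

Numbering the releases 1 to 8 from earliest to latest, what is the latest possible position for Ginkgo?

Ginkgo must come before Dogwood, Fir, and Larch — 3 releases forced after it.
Everything else can be placed before Ginkgo in some valid order, so Ginkgo can sit as late as position 8 − 3 = 5.

5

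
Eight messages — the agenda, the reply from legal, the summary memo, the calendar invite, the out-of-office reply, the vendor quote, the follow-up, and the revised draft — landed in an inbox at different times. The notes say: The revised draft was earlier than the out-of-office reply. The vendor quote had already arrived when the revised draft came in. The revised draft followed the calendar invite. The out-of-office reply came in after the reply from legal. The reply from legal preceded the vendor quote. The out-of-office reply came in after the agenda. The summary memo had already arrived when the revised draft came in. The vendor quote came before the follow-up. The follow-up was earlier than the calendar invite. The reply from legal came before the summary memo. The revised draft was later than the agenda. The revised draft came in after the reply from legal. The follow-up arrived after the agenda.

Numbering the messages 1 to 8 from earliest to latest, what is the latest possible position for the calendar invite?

The calendar invite must come before the out-of-office reply and the revised draft — 2 messages forced after it.
Everything else can be placed before the calendar invite in some valid order, so the calendar invite can sit as late as position 8 − 2 = 6.

6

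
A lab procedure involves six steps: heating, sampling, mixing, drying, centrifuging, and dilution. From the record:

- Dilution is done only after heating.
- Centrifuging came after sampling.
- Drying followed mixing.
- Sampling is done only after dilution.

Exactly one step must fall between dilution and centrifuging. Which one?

Tracing the constraints gives dilution → sampling → centrifuging, so sampling sits after dilution and before centrifuging.
No other step is forced both after dilution and before centrifuging.

sampling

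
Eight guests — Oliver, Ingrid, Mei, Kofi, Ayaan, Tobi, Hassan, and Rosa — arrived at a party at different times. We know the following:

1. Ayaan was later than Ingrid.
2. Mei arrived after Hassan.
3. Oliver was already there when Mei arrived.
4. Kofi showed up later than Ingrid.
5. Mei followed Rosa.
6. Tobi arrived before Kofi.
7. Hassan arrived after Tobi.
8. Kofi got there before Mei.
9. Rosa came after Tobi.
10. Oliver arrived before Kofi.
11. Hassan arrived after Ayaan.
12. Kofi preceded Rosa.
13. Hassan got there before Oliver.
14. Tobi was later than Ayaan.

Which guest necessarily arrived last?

Every other guest has a chain of constraints placing them before Mei, so Mei is last.

Mei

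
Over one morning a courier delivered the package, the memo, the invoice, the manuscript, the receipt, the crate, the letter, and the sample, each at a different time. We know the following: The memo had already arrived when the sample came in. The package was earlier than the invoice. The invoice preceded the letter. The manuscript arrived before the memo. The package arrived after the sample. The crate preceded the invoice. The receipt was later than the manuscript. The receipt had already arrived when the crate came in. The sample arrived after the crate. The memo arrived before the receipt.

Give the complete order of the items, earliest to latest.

the manuscript, the memo, the receipt, the crate, the sample, the package, the invoice, the letter

The constraints fix every adjacent pair, so only one ordering works:
the manuscript → the memo → the receipt → the crate → the sample → the package → the invoice → the letter.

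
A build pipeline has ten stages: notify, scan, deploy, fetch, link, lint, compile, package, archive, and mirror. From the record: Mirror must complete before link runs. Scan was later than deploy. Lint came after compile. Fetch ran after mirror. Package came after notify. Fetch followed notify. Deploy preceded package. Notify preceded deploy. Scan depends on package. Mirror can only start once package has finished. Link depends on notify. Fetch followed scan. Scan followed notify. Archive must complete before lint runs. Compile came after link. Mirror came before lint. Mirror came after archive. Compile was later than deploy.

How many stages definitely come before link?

5

Directly stated before link: mirror and notify.
Archive reaches link via archive → mirror → link.
Deploy reaches link via deploy → package → mirror → link.
Package reaches link via package → mirror → link.
That's archive, deploy, mirror, notify, and package — 5 in all.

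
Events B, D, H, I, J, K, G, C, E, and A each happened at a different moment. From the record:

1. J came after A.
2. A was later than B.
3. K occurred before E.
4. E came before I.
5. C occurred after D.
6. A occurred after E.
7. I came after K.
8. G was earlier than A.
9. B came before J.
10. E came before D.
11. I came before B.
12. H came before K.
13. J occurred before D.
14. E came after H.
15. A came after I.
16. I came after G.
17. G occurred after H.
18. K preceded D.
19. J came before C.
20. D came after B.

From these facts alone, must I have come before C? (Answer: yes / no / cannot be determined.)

yes

Chain the constraints: I → A → J → C. Each link is directly stated, so I comes before C.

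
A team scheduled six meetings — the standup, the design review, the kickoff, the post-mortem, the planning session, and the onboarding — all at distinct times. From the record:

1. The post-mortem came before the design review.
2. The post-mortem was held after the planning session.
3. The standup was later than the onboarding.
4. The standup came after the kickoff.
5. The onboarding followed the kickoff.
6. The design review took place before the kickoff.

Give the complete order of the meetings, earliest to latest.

The constraints fix every adjacent pair, so only one ordering works:
the planning session → the post-mortem → the design review → the kickoff → the onboarding → the standup.

the planning session, the post-mortem, the design review, the kickoff, the onboarding, the standup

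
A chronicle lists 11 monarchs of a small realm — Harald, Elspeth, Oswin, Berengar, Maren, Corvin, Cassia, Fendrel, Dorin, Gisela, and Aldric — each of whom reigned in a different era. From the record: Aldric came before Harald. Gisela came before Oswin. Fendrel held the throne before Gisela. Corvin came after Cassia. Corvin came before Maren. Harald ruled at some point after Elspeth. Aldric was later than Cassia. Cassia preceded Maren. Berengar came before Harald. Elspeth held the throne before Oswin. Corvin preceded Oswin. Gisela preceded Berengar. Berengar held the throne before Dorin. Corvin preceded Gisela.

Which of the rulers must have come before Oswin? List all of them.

Directly stated before Oswin: Corvin, Elspeth, and Gisela.
Cassia reaches Oswin via Cassia → Corvin → Oswin.
Fendrel reaches Oswin via Fendrel → Gisela → Oswin.

Cassia, Corvin, Elspeth, Fendrel, Gisela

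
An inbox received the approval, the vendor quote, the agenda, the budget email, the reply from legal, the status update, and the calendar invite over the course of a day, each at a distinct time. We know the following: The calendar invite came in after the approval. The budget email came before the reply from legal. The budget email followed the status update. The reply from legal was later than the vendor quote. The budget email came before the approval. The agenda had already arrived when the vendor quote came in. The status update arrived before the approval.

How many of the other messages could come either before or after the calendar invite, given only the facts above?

3

Forced before the calendar invite: the approval, the budget email, and the status update.
That leaves the agenda, the reply from legal, and the vendor quote with no forced order relative to the calendar invite — 3.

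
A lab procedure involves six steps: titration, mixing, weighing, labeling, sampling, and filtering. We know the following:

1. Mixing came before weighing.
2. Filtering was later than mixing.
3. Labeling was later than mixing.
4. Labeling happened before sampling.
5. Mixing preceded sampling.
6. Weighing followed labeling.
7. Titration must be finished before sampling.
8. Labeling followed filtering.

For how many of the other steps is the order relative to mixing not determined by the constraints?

1

Forced after mixing: filtering, labeling, sampling, and weighing.
That leaves titration with no forced order relative to mixing — 1.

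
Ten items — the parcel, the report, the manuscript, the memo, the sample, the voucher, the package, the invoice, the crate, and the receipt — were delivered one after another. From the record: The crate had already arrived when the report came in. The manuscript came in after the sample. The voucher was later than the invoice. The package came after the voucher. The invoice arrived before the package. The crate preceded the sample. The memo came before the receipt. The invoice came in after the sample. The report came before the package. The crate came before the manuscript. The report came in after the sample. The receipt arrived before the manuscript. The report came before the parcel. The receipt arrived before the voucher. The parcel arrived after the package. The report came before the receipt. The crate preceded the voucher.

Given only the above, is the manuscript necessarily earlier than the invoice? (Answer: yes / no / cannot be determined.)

cannot be determined

No chain of stated constraints runs from the manuscript to the invoice, and none runs from the invoice to the manuscript either.
So the relative order of the manuscript and the invoice is not fixed by the given facts.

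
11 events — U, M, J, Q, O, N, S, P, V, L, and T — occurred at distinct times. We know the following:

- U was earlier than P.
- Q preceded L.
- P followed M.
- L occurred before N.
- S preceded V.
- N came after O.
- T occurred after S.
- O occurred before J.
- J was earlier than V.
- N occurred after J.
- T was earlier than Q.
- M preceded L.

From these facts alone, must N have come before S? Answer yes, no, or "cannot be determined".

no

Tracing the constraints gives S → T → Q → L → N, so S must come before N.
That means N cannot be before S.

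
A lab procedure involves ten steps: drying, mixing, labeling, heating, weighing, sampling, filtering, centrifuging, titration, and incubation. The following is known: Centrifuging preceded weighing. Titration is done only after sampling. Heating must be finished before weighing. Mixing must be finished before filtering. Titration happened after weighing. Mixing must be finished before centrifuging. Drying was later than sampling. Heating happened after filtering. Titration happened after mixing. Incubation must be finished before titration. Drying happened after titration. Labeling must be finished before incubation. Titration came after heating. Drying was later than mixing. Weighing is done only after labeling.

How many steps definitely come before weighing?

5

Directly stated before weighing: centrifuging, heating, and labeling.
Filtering reaches weighing via filtering → heating → weighing.
Mixing reaches weighing via mixing → centrifuging → weighing.
That's centrifuging, filtering, heating, labeling, and mixing — 5 in all.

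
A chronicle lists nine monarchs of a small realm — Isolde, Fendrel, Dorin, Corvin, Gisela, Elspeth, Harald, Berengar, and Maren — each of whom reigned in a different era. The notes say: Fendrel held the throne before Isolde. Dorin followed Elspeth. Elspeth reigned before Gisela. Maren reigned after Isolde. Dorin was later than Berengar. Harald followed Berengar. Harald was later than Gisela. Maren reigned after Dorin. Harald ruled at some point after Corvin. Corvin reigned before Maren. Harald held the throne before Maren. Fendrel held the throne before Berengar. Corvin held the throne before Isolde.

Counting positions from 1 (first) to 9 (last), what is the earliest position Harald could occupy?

Berengar, Corvin, Elspeth, Fendrel, and Gisela must all come before Harald — 5 forced predecessors.
Nothing else is forced ahead of Harald, so their earliest slot is position 5 + 1 = 6.

6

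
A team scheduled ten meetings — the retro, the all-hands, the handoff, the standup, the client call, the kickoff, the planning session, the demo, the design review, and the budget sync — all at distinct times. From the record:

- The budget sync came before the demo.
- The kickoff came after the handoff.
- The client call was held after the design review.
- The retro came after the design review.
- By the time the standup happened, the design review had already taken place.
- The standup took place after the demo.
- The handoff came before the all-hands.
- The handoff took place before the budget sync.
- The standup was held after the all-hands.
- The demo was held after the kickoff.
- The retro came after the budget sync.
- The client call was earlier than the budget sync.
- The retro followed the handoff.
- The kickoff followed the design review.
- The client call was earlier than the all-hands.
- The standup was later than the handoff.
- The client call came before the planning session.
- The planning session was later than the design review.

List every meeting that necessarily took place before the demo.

Directly stated before the demo: the budget sync and the kickoff.
The client call reaches the demo via the client call → the budget sync → the demo.
The design review reaches the demo via the design review → the kickoff → the demo.
The handoff reaches the demo via the handoff → the kickoff → the demo.

the budget sync, the client call, the design review, the handoff, the kickoff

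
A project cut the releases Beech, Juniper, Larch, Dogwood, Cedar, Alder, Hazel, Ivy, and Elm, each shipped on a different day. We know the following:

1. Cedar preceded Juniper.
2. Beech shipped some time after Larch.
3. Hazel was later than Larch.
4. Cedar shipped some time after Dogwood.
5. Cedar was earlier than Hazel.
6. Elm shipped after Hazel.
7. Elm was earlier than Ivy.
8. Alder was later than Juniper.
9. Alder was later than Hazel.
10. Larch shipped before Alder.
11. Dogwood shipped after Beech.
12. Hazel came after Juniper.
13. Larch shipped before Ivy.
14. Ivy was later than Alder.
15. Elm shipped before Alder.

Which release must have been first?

Larch has a chain of constraints placing it before every other release, so Larch must be first.

Larch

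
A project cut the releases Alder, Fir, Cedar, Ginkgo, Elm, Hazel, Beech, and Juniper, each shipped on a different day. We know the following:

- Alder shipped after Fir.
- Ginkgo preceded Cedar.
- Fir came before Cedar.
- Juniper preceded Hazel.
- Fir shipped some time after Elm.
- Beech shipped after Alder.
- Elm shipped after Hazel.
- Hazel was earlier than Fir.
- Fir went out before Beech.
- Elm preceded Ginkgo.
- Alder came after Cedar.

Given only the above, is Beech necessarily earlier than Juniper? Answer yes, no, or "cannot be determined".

Tracing the constraints gives Juniper → Hazel → Fir → Beech, so Juniper must come before Beech.
That means Beech cannot be before Juniper.

no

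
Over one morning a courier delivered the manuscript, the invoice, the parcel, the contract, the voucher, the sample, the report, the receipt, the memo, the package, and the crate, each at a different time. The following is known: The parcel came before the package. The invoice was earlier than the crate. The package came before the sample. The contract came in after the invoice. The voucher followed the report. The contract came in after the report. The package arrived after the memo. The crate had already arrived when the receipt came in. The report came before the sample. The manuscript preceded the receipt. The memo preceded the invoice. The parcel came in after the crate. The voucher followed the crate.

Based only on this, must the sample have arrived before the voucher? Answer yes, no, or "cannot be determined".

No chain of stated constraints runs from the sample to the voucher, and none runs from the voucher to the sample either.
So the relative order of the sample and the voucher is not fixed by the given facts.

cannot be determined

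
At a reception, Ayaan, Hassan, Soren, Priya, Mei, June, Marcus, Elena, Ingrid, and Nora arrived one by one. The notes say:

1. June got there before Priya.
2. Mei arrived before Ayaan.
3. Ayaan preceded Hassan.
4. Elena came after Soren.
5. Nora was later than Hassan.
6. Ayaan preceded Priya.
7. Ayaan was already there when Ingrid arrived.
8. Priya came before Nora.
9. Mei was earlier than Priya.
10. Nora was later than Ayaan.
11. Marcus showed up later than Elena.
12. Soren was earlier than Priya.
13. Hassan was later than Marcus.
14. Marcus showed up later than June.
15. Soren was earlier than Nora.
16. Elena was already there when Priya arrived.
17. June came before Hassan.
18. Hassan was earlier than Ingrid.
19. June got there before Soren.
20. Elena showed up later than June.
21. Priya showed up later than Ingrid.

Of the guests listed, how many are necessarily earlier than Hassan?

6

Directly stated before Hassan: Ayaan, June, and Marcus.
Elena reaches Hassan via Elena → Marcus → Hassan.
Mei reaches Hassan via Mei → Ayaan → Hassan.
Soren reaches Hassan via Soren → Elena → Marcus → Hassan.
No chain forces Ingrid (or any of the others) ahead of Hassan.
That's Ayaan, Elena, June, Marcus, Mei, and Soren — 6 in all.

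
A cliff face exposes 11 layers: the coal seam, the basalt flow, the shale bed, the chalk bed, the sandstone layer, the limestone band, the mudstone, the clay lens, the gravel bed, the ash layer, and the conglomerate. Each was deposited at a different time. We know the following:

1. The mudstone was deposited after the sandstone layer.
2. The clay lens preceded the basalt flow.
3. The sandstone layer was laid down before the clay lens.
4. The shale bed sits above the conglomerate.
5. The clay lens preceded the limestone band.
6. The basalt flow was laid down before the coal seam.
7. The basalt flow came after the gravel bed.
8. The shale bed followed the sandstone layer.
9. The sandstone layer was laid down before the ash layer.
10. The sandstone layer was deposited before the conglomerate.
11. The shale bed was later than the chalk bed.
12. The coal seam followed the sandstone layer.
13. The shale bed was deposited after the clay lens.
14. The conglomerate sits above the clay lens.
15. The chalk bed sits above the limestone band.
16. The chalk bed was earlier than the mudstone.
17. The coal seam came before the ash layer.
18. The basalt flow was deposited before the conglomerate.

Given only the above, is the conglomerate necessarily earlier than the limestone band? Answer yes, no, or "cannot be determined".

cannot be determined

No chain of stated constraints runs from the conglomerate to the limestone band, and none runs from the limestone band to the conglomerate either.
So the relative order of the conglomerate and the limestone band is not fixed by the given facts.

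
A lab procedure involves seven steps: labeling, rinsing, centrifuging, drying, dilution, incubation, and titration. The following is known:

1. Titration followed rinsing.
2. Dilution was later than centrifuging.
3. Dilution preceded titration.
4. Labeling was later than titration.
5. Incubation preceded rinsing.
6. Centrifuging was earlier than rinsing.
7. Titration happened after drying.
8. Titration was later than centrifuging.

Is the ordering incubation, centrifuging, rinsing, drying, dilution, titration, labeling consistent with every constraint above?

yes

Check each stated constraint against the proposed order — e.g. centrifuging is ahead of dilution; centrifuging is ahead of titration. Every pair is in the required order; nothing is violated.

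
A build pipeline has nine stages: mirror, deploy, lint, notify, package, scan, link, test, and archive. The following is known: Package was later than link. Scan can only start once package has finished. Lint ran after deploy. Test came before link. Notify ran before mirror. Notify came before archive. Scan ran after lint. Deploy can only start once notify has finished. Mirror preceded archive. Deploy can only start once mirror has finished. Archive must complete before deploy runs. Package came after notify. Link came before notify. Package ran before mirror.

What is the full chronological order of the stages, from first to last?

test, link, notify, package, mirror, archive, deploy, lint, scan

The constraints fix every adjacent pair, so only one ordering works:
test → link → notify → package → mirror → archive → deploy → lint → scan.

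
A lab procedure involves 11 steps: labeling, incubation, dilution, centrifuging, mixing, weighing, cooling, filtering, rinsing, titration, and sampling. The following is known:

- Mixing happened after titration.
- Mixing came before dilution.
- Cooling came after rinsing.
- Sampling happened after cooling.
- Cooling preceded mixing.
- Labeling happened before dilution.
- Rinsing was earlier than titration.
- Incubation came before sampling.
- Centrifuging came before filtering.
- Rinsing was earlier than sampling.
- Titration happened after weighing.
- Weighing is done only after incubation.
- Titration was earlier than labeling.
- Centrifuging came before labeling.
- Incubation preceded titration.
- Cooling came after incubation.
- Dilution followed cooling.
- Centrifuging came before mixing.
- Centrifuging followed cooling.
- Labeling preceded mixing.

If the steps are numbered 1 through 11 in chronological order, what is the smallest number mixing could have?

Centrifuging, cooling, incubation, labeling, rinsing, titration, and weighing must all come before mixing — 7 forced predecessors.
Nothing else is forced ahead of mixing, so its earliest slot is position 7 + 1 = 8.

8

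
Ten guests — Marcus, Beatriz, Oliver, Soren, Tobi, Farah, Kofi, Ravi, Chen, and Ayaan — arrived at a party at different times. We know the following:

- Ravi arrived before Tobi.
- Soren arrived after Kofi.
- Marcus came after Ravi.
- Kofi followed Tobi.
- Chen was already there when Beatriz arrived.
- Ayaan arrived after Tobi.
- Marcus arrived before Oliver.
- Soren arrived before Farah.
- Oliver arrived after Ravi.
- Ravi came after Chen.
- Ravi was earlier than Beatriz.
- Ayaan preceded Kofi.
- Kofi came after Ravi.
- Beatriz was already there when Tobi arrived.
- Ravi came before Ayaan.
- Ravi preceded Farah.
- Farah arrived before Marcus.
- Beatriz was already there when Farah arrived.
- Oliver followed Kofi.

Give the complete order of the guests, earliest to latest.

The constraints fix every adjacent pair, so only one ordering works:
Chen → Ravi → Beatriz → Tobi → Ayaan → Kofi → Soren → Farah → Marcus → Oliver.

Chen, Ravi, Beatriz, Tobi, Ayaan, Kofi, Soren, Farah, Marcus, Oliver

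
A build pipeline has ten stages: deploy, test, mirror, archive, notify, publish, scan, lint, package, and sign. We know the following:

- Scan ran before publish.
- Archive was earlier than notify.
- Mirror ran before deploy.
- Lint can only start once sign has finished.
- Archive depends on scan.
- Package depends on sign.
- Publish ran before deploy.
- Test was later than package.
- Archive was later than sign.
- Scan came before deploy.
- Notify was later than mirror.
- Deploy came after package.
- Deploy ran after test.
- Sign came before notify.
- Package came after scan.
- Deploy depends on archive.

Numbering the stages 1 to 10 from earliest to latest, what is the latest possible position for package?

Package must come before deploy and test — 2 stages forced after it.
Everything else can be placed before package in some valid order, so package can sit as late as position 10 − 2 = 8.

8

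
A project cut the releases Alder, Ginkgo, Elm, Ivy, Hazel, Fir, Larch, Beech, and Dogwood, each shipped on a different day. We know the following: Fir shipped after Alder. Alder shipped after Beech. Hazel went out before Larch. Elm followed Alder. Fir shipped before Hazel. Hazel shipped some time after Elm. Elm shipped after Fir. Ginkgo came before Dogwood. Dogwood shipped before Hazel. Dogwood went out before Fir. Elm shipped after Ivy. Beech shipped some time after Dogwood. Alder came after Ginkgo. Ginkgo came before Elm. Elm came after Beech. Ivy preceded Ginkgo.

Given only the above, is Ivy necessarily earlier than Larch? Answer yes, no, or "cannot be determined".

Chain the constraints: Ivy → Elm → Hazel → Larch. Each link is directly stated, so Ivy comes before Larch.

yes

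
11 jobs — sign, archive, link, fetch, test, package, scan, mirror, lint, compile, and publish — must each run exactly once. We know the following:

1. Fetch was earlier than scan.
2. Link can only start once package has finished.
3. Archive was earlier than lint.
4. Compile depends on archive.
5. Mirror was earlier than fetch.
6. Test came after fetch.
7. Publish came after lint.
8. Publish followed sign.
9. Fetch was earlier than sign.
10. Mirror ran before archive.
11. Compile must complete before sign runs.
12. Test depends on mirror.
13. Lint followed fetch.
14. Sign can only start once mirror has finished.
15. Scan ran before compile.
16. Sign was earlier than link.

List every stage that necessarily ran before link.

archive, compile, fetch, mirror, package, scan, sign

Directly stated before link: package and sign.
Archive reaches link via archive → compile → sign → link.
Compile reaches link via compile → sign → link.
Fetch reaches link via fetch → sign → link.
Likewise mirror and scan each reach link by chaining the stated constraints.
No chain forces publish (or any of the others) ahead of link.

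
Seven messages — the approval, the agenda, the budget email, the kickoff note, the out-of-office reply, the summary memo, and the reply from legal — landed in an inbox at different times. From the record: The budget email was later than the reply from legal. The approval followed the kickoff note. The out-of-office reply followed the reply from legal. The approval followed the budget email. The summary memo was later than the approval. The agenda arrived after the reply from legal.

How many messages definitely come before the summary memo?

4

Directly stated before the summary memo: the approval.
The budget email reaches the summary memo via the budget email → the approval → the summary memo.
The kickoff note reaches the summary memo via the kickoff note → the approval → the summary memo.
The reply from legal reaches the summary memo via the reply from legal → the budget email → the approval → the summary memo.
No chain forces the out-of-office reply (or any of the others) ahead of the summary memo.
That's the approval, the budget email, the kickoff note, and the reply from legal — 4 in all.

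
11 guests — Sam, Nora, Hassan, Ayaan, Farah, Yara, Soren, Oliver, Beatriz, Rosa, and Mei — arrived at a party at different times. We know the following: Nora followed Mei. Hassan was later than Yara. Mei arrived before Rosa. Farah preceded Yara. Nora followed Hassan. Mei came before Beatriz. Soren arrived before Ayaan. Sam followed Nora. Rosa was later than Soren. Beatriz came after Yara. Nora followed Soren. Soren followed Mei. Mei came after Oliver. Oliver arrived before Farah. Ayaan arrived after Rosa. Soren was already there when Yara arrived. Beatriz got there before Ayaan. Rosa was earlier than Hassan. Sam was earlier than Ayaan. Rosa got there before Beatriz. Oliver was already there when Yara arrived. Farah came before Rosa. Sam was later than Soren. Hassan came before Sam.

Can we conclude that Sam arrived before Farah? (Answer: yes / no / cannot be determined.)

Tracing the constraints gives Farah → Rosa → Hassan → Sam, so Farah must come before Sam.
That means Sam cannot be before Farah.

no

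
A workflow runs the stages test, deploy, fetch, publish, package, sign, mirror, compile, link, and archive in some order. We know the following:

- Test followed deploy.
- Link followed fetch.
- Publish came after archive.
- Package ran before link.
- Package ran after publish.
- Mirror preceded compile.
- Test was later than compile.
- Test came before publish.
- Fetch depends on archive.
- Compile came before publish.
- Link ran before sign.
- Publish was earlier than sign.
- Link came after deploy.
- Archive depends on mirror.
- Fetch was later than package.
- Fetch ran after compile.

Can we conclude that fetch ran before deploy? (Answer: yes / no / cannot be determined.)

Tracing the constraints gives deploy → test → publish → package → fetch, so deploy must come before fetch.
That means fetch cannot be before deploy.

no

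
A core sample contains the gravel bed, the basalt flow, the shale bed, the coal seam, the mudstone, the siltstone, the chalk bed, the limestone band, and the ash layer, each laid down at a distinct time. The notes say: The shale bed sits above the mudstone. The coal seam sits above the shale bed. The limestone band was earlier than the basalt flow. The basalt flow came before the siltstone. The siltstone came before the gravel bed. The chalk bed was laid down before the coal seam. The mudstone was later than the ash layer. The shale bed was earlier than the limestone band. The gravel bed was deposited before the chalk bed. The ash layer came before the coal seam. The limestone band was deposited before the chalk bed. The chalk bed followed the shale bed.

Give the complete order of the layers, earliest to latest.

the ash layer, the mudstone, the shale bed, the limestone band, the basalt flow, the siltstone, the gravel bed, the chalk bed, the coal seam

The constraints fix every adjacent pair, so only one ordering works:
the ash layer → the mudstone → the shale bed → the limestone band → the basalt flow → the siltstone → the gravel bed → the chalk bed → the coal seam.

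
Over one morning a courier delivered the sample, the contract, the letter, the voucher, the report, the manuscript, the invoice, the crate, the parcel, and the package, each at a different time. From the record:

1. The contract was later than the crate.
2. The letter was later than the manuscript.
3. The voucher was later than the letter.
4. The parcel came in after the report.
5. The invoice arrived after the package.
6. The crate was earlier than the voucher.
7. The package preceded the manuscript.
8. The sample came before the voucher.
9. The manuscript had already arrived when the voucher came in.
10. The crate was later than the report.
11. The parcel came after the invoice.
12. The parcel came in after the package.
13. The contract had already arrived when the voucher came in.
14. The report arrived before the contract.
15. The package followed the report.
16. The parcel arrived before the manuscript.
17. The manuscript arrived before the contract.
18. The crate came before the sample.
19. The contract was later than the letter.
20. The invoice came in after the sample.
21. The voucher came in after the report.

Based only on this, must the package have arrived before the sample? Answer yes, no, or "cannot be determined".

cannot be determined

No chain of stated constraints runs from the package to the sample, and none runs from the sample to the package either.
So the relative order of the package and the sample is not fixed by the given facts.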